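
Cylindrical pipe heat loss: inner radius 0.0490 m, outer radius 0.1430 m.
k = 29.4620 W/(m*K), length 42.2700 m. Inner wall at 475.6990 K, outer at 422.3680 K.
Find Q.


dT = 53.3310 K
ln(ro/ri) = 1.0710
Q = 2*pi*29.4620*42.2700*53.3310 / 1.0710 = 389632.1016 W

389632.1016 W


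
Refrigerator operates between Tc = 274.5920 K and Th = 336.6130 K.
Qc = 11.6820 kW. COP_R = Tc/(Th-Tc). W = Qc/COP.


COP = 274.5920 / 62.0210 = 4.4274
W = 11.6820 / 4.4274 = 2.6386 kW

COP = 4.4274, W = 2.6386 kW


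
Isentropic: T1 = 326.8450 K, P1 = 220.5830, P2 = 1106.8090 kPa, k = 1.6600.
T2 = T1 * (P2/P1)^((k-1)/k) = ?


(k-1)/k = 0.3976
(P2/P1)^exp = 1.8989
T2 = 326.8450 * 1.8989 = 620.6606 K

620.6606 K


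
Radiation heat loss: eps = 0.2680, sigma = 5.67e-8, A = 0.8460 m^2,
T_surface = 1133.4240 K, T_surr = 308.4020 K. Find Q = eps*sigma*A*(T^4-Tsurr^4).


T^4 = 1.6503e+12
Tsurr^4 = 9.0463e+09
Q = 0.2680 * 5.67e-8 * 0.8460 * 1.6413e+12 = 21099.4290 W

21099.4290 W


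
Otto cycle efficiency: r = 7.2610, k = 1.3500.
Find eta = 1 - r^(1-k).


r^(k-1) = 2.0015
eta = 1 - 1/2.0015 = 0.5004 = 50.0367%

50.0367%


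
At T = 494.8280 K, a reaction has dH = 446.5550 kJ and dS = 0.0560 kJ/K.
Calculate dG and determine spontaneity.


T*dS = 494.8280 * 0.0560 = 27.7104 kJ
dG = 446.5550 - 27.7104 = 418.8446 kJ (non-spontaneous)

dG = 418.8446 kJ, non-spontaneous


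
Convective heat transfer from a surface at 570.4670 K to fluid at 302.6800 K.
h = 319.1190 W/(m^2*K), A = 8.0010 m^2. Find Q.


dT = 267.7870 K
Q = 319.1190 * 8.0010 * 267.7870 = 683732.8131 W

683732.8131 W


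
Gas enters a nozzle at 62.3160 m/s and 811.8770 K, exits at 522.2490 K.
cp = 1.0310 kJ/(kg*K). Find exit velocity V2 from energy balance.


dT = 289.6280 K
2*cp*1000*dT = 597212.9360
V1^2 = 3883.2839
V2 = sqrt(601096.2199) = 775.3040 m/s

775.3040 m/s


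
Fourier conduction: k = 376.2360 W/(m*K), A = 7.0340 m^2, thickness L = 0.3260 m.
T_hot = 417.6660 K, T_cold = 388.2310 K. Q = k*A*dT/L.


dT = 29.4350 K
Q = 376.2360 * 7.0340 * 29.4350 / 0.3260 = 238951.1652 W

238951.1652 W


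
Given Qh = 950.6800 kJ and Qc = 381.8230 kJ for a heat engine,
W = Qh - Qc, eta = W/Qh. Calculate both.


W = 950.6800 - 381.8230 = 568.8570 kJ
eta = 568.8570 / 950.6800 = 0.5984 = 59.8369%

W = 568.8570 kJ, eta = 59.8369%


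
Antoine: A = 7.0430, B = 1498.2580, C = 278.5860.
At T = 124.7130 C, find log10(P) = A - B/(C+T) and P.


C+T = 403.2990
B/(C+T) = 3.7150
log10(P) = 7.0430 - 3.7150 = 3.3280
P = 10^3.3280 = 2128.1121 mmHg

2128.1121 mmHg


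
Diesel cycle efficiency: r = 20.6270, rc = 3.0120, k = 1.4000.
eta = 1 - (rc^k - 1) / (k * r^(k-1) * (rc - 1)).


r^(k-1) = 3.3556
rc^k = 4.6816
eta = 0.6105 = 61.0498%

61.0498%


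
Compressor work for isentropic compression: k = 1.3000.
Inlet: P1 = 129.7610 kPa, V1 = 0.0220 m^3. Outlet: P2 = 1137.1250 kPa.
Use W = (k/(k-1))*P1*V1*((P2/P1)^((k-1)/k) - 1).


(k-1)/k = 0.2308
(P2/P1)^exp = 1.6502
W = 4.3333 * 129.7610 * 0.0220 * (1.6502 - 1) = 8.0434 kJ

8.0434 kJ


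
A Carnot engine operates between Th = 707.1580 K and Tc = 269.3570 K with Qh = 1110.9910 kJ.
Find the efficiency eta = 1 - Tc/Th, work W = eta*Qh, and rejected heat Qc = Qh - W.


eta = 1 - 269.3570/707.1580 = 0.6191
W = 0.6191 * 1110.9910 = 687.8137 kJ
Qc = 1110.9910 - 687.8137 = 423.1773 kJ

eta = 61.9099%, W = 687.8137 kJ, Qc = 423.1773 kJ


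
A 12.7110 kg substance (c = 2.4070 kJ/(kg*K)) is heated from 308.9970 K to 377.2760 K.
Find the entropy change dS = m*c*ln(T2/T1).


T2/T1 = 1.2210
ln(T2/T1) = 0.1996
dS = 12.7110 * 2.4070 * 0.1996 = 6.1082 kJ/K

6.1082 kJ/K


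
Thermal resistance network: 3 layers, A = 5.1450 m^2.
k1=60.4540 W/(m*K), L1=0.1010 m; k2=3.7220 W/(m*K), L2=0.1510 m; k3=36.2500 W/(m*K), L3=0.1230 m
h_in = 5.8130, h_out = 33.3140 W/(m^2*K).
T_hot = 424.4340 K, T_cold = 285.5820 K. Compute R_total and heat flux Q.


R_conv_in = 1/(5.8130*5.1450) = 0.0334
R_1 = 0.1010/(60.4540*5.1450) = 0.0003
R_2 = 0.1510/(3.7220*5.1450) = 0.0079
R_3 = 0.1230/(36.2500*5.1450) = 0.0007
R_conv_out = 1/(33.3140*5.1450) = 0.0058
R_total = 0.0481 K/W
Q = 138.8520 / 0.0481 = 2884.3524 W

R_total = 0.0481 K/W, Q = 2884.3524 W


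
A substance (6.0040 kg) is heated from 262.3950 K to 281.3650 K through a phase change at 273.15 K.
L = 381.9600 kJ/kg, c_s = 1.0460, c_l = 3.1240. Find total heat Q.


Q1 (sensible, solid) = 6.0040 * 1.0460 * 10.7550 = 67.5434 kJ
Q2 (latent) = 6.0040 * 381.9600 = 2293.2878 kJ
Q3 (sensible, liquid) = 6.0040 * 3.1240 * 8.2150 = 154.0846 kJ
Q_total = 2514.9158 kJ

2514.9158 kJ


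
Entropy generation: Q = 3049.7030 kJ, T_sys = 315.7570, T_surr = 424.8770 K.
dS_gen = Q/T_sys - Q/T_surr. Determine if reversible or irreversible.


dS_sys = 3049.7030/315.7570 = 9.6584 kJ/K
dS_surr = -3049.7030/424.8770 = -7.1778 kJ/K
dS_gen = 9.6584 - 7.1778 = 2.4805 kJ/K (irreversible)

dS_gen = 2.4805 kJ/K, irreversible


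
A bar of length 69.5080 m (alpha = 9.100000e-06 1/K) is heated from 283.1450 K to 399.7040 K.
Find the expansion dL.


dT = 116.5590 K
dL = 9.100000e-06 * 69.5080 * 116.5590 = 0.073726 m
L_final = 69.581726 m

dL = 0.073726 m


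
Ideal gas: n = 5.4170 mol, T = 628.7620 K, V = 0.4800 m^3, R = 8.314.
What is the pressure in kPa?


P = nRT/V = 5.4170 * 8.314 * 628.7620 / 0.4800
= 28317.5152 / 0.4800 = 58994.8234 Pa = 58.9948 kPa

58.9948 kPa


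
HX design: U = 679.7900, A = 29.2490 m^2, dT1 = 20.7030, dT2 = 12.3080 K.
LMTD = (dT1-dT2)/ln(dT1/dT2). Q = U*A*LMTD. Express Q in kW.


LMTD = 16.1433 K
Q = 679.7900 * 29.2490 * 16.1433 = 320980.6099 W = 320.9806 kW

320.9806 kW


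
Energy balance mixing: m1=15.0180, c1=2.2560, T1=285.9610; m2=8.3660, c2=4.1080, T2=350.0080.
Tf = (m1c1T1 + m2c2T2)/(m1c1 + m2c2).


num = 21717.4423
den = 68.2481
Tf = 318.2130 K

318.2130 K


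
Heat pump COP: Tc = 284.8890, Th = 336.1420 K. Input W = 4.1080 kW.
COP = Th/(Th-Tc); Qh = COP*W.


COP = 336.1420 / 51.2530 = 6.5585
Qh = 6.5585 * 4.1080 = 26.9423 kW

COP = 6.5585, Qh = 26.9423 kW


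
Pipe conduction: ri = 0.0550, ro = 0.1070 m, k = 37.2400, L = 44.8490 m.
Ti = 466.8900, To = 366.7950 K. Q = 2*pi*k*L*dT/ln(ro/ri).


dT = 100.0950 K
ln(ro/ri) = 0.6655
Q = 2*pi*37.2400*44.8490*100.0950 / 0.6655 = 1578372.3635 W

1578372.3635 W


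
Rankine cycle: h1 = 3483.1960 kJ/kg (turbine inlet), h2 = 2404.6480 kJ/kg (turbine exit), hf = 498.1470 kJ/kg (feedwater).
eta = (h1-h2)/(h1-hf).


W = 1078.5480 kJ/kg
Q_in = 2985.0490 kJ/kg
eta = 0.3613 = 36.1317%

eta = 36.1317%


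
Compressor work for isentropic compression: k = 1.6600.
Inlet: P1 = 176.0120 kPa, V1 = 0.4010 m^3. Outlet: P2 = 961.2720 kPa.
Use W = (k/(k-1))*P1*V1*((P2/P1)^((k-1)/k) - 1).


(k-1)/k = 0.3976
(P2/P1)^exp = 1.9640
W = 2.5152 * 176.0120 * 0.4010 * (1.9640 - 1) = 171.1335 kJ

171.1335 kJ


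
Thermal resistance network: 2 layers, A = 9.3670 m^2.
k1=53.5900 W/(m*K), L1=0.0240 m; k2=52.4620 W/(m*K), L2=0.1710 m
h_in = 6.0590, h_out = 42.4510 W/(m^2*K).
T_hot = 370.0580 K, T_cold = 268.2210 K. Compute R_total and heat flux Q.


R_conv_in = 1/(6.0590*9.3670) = 0.0176
R_1 = 0.0240/(53.5900*9.3670) = 4.7811e-05
R_2 = 0.1710/(52.4620*9.3670) = 0.0003
R_conv_out = 1/(42.4510*9.3670) = 0.0025
R_total = 0.0205 K/W
Q = 101.8370 / 0.0205 = 4960.3183 W

R_total = 0.0205 K/W, Q = 4960.3183 W


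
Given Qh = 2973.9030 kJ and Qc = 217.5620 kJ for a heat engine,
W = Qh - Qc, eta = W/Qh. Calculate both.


W = 2973.9030 - 217.5620 = 2756.3410 kJ
eta = 2756.3410 / 2973.9030 = 0.9268 = 92.6843%

W = 2756.3410 kJ, eta = 92.6843%


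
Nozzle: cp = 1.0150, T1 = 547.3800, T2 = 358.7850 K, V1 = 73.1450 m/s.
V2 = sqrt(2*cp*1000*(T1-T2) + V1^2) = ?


dT = 188.5950 K
2*cp*1000*dT = 382847.8500
V1^2 = 5350.1910
V2 = sqrt(388198.0410) = 623.0554 m/s

623.0554 m/s


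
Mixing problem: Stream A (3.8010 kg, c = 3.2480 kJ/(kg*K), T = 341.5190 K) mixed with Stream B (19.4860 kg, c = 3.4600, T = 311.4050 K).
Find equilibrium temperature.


num = 25211.6843
den = 79.7672
Tf = 316.0658 K

316.0658 K


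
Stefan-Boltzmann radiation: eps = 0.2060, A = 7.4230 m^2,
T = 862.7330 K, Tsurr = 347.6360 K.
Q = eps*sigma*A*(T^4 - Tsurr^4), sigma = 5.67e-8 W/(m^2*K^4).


T^4 = 5.5399e+11
Tsurr^4 = 1.4605e+10
Q = 0.2060 * 5.67e-8 * 7.4230 * 5.3939e+11 = 46766.2440 W

46766.2440 W


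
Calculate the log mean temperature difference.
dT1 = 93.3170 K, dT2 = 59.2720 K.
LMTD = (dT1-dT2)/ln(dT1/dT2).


dT1/dT2 = 1.5744
ln(dT1/dT2) = 0.4539
LMTD = 34.0450 / 0.4539 = 75.0112 K

75.0112 K


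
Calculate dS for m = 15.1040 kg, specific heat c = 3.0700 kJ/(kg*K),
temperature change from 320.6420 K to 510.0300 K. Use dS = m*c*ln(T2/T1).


T2/T1 = 1.5907
ln(T2/T1) = 0.4641
dS = 15.1040 * 3.0700 * 0.4641 = 21.5220 kJ/K

21.5220 kJ/K


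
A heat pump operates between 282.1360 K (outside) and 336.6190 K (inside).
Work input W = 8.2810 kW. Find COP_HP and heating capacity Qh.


COP = 336.6190 / 54.4830 = 6.1784
Qh = 6.1784 * 8.2810 = 51.1635 kW

COP = 6.1784, Qh = 51.1635 kW


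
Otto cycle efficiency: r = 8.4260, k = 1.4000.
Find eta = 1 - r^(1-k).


r^(k-1) = 2.3456
eta = 1 - 1/2.3456 = 0.5737 = 57.3665%

57.3665%


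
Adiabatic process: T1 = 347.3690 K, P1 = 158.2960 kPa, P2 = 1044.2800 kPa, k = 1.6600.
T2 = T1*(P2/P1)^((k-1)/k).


(k-1)/k = 0.3976
(P2/P1)^exp = 2.1172
T2 = 347.3690 * 2.1172 = 735.4540 K

735.4540 K


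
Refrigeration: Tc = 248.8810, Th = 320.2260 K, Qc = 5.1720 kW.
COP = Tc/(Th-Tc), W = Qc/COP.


COP = 248.8810 / 71.3450 = 3.4884
W = 5.1720 / 3.4884 = 1.4826 kW

COP = 3.4884, W = 1.4826 kW


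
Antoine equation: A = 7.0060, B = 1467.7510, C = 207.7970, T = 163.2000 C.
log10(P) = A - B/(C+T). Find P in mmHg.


C+T = 370.9970
B/(C+T) = 3.9562
log10(P) = 7.0060 - 3.9562 = 3.0498
P = 10^3.0498 = 1121.4137 mmHg

1121.4137 mmHg


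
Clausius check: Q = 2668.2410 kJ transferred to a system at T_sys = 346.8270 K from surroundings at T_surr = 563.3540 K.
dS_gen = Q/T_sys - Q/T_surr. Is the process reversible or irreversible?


dS_sys = 2668.2410/346.8270 = 7.6933 kJ/K
dS_surr = -2668.2410/563.3540 = -4.7363 kJ/K
dS_gen = 7.6933 - 4.7363 = 2.9569 kJ/K (irreversible)

dS_gen = 2.9569 kJ/K, irreversible


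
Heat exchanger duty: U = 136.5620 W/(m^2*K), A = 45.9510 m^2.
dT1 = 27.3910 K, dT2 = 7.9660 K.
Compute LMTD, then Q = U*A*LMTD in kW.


LMTD = 15.7283 K
Q = 136.5620 * 45.9510 * 15.7283 = 98697.8404 W = 98.6978 kW

98.6978 kW


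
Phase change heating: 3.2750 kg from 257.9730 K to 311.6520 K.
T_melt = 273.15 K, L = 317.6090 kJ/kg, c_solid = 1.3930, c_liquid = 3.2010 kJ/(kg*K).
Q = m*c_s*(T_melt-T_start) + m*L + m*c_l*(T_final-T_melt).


Q1 (sensible, solid) = 3.2750 * 1.3930 * 15.1770 = 69.2386 kJ
Q2 (latent) = 3.2750 * 317.6090 = 1040.1695 kJ
Q3 (sensible, liquid) = 3.2750 * 3.2010 * 38.5020 = 403.6271 kJ
Q_total = 1513.0351 kJ

1513.0351 kJ


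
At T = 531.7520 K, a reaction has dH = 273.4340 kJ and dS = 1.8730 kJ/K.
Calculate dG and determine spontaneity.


T*dS = 531.7520 * 1.8730 = 995.9715 kJ
dG = 273.4340 - 995.9715 = -722.5375 kJ (spontaneous)

dG = -722.5375 kJ, spontaneous


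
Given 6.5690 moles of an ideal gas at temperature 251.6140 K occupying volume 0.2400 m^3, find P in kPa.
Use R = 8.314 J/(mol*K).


P = nRT/V = 6.5690 * 8.314 * 251.6140 / 0.2400
= 13741.8146 / 0.2400 = 57257.5607 Pa = 57.2576 kPa

57.2576 kPa


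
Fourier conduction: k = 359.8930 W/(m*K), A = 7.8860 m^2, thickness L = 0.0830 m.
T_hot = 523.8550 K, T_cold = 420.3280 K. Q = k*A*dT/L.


dT = 103.5270 K
Q = 359.8930 * 7.8860 * 103.5270 / 0.0830 = 3540019.9474 W

3540019.9474 W


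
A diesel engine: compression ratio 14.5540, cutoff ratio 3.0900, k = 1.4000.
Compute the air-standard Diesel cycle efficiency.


r^(k-1) = 2.9187
rc^k = 4.8522
eta = 0.5489 = 54.8928%

54.8928%


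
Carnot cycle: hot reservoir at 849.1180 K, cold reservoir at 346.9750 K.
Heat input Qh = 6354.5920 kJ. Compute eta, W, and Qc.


eta = 1 - 346.9750/849.1180 = 0.5914
W = 0.5914 * 6354.5920 = 3757.9157 kJ
Qc = 6354.5920 - 3757.9157 = 2596.6763 kJ

eta = 59.1370%, W = 3757.9157 kJ, Qc = 2596.6763 kJ


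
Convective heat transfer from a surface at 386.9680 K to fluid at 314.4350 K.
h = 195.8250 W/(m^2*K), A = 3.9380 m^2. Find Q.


dT = 72.5330 K
Q = 195.8250 * 3.9380 * 72.5330 = 55934.4649 W

55934.4649 W


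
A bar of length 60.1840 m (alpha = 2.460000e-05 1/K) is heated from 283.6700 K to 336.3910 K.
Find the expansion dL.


dT = 52.7210 K
dL = 2.460000e-05 * 60.1840 * 52.7210 = 0.078055 m
L_final = 60.262055 m

dL = 0.078055 m


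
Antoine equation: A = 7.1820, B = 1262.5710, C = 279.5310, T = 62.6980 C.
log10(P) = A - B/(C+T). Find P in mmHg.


C+T = 342.2290
B/(C+T) = 3.6893
log10(P) = 7.1820 - 3.6893 = 3.4927
P = 10^3.4927 = 3109.8699 mmHg

3109.8699 mmHg


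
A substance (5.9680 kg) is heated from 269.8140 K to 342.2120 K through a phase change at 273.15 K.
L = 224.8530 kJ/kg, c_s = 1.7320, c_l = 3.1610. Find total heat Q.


Q1 (sensible, solid) = 5.9680 * 1.7320 * 3.3360 = 34.4828 kJ
Q2 (latent) = 5.9680 * 224.8530 = 1341.9227 kJ
Q3 (sensible, liquid) = 5.9680 * 3.1610 * 69.0620 = 1302.8441 kJ
Q_total = 2679.2497 kJ

2679.2497 kJ


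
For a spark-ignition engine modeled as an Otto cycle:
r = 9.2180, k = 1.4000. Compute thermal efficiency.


r^(k-1) = 2.4314
eta = 1 - 1/2.4314 = 0.5887 = 58.8713%

58.8713%


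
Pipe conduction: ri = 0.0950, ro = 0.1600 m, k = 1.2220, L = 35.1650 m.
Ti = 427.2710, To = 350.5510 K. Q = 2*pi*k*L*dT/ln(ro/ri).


dT = 76.7200 K
ln(ro/ri) = 0.5213
Q = 2*pi*1.2220*35.1650*76.7200 / 0.5213 = 39736.0898 W

39736.0898 W


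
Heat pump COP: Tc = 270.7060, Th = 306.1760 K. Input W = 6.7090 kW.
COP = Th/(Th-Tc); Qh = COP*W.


COP = 306.1760 / 35.4700 = 8.6320
Qh = 8.6320 * 6.7090 = 57.9119 kW

COP = 8.6320, Qh = 57.9119 kW


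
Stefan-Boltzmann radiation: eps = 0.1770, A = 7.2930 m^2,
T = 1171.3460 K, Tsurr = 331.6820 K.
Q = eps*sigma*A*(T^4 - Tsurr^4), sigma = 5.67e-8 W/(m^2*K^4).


T^4 = 1.8825e+12
Tsurr^4 = 1.2103e+10
Q = 0.1770 * 5.67e-8 * 7.2930 * 1.8704e+12 = 136899.6126 W

136899.6126 W


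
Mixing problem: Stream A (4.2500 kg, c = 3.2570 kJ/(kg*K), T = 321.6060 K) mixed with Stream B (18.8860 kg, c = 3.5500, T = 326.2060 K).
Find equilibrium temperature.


num = 26322.3298
den = 80.8876
Tf = 325.4188 K

325.4188 K


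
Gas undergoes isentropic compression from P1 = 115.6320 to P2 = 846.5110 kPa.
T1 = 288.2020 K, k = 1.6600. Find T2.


(k-1)/k = 0.3976
(P2/P1)^exp = 2.2067
T2 = 288.2020 * 2.2067 = 635.9684 K

635.9684 K


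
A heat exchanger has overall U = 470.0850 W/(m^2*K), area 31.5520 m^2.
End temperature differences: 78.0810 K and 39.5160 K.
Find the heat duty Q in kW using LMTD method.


LMTD = 56.6265 K
Q = 470.0850 * 31.5520 * 56.6265 = 839891.7261 W = 839.8917 kW

839.8917 kW


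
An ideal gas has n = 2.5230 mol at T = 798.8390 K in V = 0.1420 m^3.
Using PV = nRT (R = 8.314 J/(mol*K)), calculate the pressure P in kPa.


P = nRT/V = 2.5230 * 8.314 * 798.8390 / 0.1420
= 16756.6242 / 0.1420 = 118004.3958 Pa = 118.0044 kPa

118.0044 kPa


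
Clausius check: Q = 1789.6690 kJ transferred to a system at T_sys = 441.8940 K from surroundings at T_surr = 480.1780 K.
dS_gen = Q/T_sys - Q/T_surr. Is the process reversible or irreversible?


dS_sys = 1789.6690/441.8940 = 4.0500 kJ/K
dS_surr = -1789.6690/480.1780 = -3.7271 kJ/K
dS_gen = 4.0500 - 3.7271 = 0.3229 kJ/K (irreversible)

dS_gen = 0.3229 kJ/K, irreversible


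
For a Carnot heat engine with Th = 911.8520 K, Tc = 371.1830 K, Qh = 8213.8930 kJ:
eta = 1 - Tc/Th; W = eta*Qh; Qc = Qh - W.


eta = 1 - 371.1830/911.8520 = 0.5929
W = 0.5929 * 8213.8930 = 4870.3050 kJ
Qc = 8213.8930 - 4870.3050 = 3343.5880 kJ

eta = 59.2935%, W = 4870.3050 kJ, Qc = 3343.5880 kJ


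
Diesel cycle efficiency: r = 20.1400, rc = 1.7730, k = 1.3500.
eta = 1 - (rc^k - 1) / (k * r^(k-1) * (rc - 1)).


r^(k-1) = 2.8604
rc^k = 2.1665
eta = 0.6092 = 60.9207%

60.9207%


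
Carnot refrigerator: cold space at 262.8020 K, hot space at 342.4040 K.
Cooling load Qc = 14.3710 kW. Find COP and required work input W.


COP = 262.8020 / 79.6020 = 3.3014
W = 14.3710 / 3.3014 = 4.3529 kW

COP = 3.3014, W = 4.3529 kW


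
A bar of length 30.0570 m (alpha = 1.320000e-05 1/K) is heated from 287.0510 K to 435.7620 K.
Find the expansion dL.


dT = 148.7110 K
dL = 1.320000e-05 * 30.0570 * 148.7110 = 0.059001 m
L_final = 30.116001 m

dL = 0.059001 m


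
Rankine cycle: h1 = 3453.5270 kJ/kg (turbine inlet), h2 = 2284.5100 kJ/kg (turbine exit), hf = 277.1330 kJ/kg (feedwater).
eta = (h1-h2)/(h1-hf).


W = 1169.0170 kJ/kg
Q_in = 3176.3940 kJ/kg
eta = 0.3680 = 36.8033%

eta = 36.8033%


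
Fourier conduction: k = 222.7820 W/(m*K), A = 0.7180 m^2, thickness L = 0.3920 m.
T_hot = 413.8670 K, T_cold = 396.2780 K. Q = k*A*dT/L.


dT = 17.5890 K
Q = 222.7820 * 0.7180 * 17.5890 / 0.3920 = 7177.2756 W

7177.2756 W


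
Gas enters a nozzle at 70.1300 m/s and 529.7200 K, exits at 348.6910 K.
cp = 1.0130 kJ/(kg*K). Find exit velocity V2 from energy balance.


dT = 181.0290 K
2*cp*1000*dT = 366764.7540
V1^2 = 4918.2169
V2 = sqrt(371682.9709) = 609.6581 m/s

609.6581 m/s


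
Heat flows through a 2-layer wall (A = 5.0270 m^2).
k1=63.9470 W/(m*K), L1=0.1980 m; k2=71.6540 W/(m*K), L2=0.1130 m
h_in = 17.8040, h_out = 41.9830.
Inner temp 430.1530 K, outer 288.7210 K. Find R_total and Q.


R_conv_in = 1/(17.8040*5.0270) = 0.0112
R_1 = 0.1980/(63.9470*5.0270) = 0.0006
R_2 = 0.1130/(71.6540*5.0270) = 0.0003
R_conv_out = 1/(41.9830*5.0270) = 0.0047
R_total = 0.0168 K/W
Q = 141.4320 / 0.0168 = 8398.0812 W

R_total = 0.0168 K/W, Q = 8398.0812 W


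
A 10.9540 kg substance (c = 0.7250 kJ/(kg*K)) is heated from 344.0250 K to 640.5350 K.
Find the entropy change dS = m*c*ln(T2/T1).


T2/T1 = 1.8619
ln(T2/T1) = 0.6216
dS = 10.9540 * 0.7250 * 0.6216 = 4.9364 kJ/K

4.9364 kJ/K


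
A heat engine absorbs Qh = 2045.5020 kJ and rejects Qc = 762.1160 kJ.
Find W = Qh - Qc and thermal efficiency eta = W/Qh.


W = 2045.5020 - 762.1160 = 1283.3860 kJ
eta = 1283.3860 / 2045.5020 = 0.6274 = 62.7419%

W = 1283.3860 kJ, eta = 62.7419%


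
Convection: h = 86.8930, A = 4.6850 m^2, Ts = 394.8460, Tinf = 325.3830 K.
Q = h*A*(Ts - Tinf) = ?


dT = 69.4630 K
Q = 86.8930 * 4.6850 * 69.4630 = 28277.9500 W

28277.9500 W


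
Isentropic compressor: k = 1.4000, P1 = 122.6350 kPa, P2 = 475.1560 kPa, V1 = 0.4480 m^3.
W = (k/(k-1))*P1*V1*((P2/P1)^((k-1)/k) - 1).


(k-1)/k = 0.2857
(P2/P1)^exp = 1.4725
W = 3.5000 * 122.6350 * 0.4480 * (1.4725 - 1) = 90.8631 kJ

90.8631 kJ


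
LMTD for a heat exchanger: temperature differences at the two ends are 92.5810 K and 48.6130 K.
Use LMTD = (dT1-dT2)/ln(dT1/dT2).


dT1/dT2 = 1.9044
ln(dT1/dT2) = 0.6442
LMTD = 43.9680 / 0.6442 = 68.2528 K

68.2528 K


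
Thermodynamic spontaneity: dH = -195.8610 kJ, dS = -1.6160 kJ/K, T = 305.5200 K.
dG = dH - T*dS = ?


T*dS = 305.5200 * -1.6160 = -493.7203 kJ
dG = -195.8610 + 493.7203 = 297.8593 kJ (non-spontaneous)

dG = 297.8593 kJ, non-spontaneous


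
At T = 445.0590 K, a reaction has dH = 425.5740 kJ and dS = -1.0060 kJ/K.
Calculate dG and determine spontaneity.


T*dS = 445.0590 * -1.0060 = -447.7294 kJ
dG = 425.5740 + 447.7294 = 873.3034 kJ (non-spontaneous)

dG = 873.3034 kJ, non-spontaneous


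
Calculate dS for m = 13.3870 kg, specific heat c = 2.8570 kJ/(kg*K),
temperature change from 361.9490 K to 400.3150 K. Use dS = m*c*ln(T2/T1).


T2/T1 = 1.1060
ln(T2/T1) = 0.1007
dS = 13.3870 * 2.8570 * 0.1007 = 3.8533 kJ/K

3.8533 kJ/K


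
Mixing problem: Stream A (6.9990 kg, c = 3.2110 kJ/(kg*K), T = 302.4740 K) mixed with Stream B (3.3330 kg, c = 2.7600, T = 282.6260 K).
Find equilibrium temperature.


num = 9397.6360
den = 31.6729
Tf = 296.7093 K

296.7093 K


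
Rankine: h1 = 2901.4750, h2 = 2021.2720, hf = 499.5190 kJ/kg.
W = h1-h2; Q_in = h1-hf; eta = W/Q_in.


W = 880.2030 kJ/kg
Q_in = 2401.9560 kJ/kg
eta = 0.3665 = 36.6453%

eta = 36.6453%


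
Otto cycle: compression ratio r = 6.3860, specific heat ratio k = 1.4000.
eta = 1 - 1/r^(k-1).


r^(k-1) = 2.0994
eta = 1 - 1/2.0994 = 0.5237 = 52.3669%

52.3669%


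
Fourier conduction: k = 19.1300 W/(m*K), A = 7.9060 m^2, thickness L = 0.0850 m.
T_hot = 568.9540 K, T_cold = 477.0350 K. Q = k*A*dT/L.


dT = 91.9190 K
Q = 19.1300 * 7.9060 * 91.9190 / 0.0850 = 163552.8609 W

163552.8609 W


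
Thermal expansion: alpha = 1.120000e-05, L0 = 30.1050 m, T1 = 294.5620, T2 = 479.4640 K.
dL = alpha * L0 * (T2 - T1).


dT = 184.9020 K
dL = 1.120000e-05 * 30.1050 * 184.9020 = 0.062345 m
L_final = 30.167345 m

dL = 0.062345 m


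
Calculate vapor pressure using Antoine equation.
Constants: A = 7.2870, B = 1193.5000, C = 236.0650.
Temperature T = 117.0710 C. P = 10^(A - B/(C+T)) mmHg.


C+T = 353.1360
B/(C+T) = 3.3797
log10(P) = 7.2870 - 3.3797 = 3.9073
P = 10^3.9073 = 8077.5987 mmHg

8077.5987 mmHg


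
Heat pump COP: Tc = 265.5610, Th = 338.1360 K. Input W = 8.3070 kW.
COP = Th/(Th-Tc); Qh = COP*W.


COP = 338.1360 / 72.5750 = 4.6591
Qh = 4.6591 * 8.3070 = 38.7034 kW

COP = 4.6591, Qh = 38.7034 kW


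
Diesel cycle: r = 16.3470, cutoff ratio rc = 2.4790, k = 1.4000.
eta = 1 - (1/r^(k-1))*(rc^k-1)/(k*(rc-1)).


r^(k-1) = 3.0576
rc^k = 3.5644
eta = 0.5949 = 59.4944%

59.4944%


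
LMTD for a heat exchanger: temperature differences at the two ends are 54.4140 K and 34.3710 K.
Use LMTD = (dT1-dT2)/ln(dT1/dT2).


dT1/dT2 = 1.5831
ln(dT1/dT2) = 0.4594
LMTD = 20.0430 / 0.4594 = 43.6279 K

43.6279 K


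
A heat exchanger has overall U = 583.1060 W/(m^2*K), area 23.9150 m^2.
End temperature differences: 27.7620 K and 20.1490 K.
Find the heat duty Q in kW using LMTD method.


LMTD = 23.7525 K
Q = 583.1060 * 23.9150 * 23.7525 = 331228.2513 W = 331.2283 kW

331.2283 kW


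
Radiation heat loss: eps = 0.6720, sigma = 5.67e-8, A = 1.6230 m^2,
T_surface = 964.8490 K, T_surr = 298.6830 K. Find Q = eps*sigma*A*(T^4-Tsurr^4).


T^4 = 8.6664e+11
Tsurr^4 = 7.9587e+09
Q = 0.6720 * 5.67e-8 * 1.6230 * 8.5868e+11 = 53100.8557 W

53100.8557 W


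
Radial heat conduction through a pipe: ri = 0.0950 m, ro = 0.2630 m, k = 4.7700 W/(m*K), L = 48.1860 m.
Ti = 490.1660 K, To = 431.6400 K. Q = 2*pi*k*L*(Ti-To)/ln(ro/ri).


dT = 58.5260 K
ln(ro/ri) = 1.0183
Q = 2*pi*4.7700*48.1860*58.5260 / 1.0183 = 83004.5639 W

83004.5639 W


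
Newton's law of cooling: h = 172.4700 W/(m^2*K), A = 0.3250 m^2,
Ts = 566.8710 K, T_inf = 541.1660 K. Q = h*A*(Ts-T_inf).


dT = 25.7050 K
Q = 172.4700 * 0.3250 * 25.7050 = 1440.8359 W

1440.8359 W


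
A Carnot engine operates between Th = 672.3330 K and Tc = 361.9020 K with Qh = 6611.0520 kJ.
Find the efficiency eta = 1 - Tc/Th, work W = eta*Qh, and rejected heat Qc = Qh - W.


eta = 1 - 361.9020/672.3330 = 0.4617
W = 0.4617 * 6611.0520 = 3052.4688 kJ
Qc = 6611.0520 - 3052.4688 = 3558.5832 kJ

eta = 46.1722%, W = 3052.4688 kJ, Qc = 3558.5832 kJ


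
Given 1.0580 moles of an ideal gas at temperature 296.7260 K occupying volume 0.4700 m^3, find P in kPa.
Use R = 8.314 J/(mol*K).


P = nRT/V = 1.0580 * 8.314 * 296.7260 / 0.4700
= 2610.0648 / 0.4700 = 5553.3294 Pa = 5.5533 kPa

5.5533 kPa


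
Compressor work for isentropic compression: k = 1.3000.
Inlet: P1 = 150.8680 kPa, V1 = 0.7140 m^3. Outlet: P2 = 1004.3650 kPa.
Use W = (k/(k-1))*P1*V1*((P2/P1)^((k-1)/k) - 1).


(k-1)/k = 0.2308
(P2/P1)^exp = 1.5488
W = 4.3333 * 150.8680 * 0.7140 * (1.5488 - 1) = 256.1647 kJ

256.1647 kJ


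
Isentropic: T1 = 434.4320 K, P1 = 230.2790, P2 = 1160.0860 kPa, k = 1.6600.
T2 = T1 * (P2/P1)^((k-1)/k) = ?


(k-1)/k = 0.3976
(P2/P1)^exp = 1.9020
T2 = 434.4320 * 1.9020 = 826.2739 K

826.2739 K


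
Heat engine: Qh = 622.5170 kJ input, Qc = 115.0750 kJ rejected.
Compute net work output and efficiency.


W = 622.5170 - 115.0750 = 507.4420 kJ
eta = 507.4420 / 622.5170 = 0.8151 = 81.5146%

W = 507.4420 kJ, eta = 81.5146%


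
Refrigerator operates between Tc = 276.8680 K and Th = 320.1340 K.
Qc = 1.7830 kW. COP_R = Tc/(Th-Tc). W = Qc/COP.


COP = 276.8680 / 43.2660 = 6.3992
W = 1.7830 / 6.3992 = 0.2786 kW

COP = 6.3992, W = 0.2786 kW


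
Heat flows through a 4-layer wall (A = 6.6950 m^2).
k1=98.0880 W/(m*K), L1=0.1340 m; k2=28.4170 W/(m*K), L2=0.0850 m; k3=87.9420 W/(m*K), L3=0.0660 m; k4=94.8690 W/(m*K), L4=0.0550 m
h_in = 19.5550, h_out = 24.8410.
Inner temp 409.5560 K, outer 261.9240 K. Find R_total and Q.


R_conv_in = 1/(19.5550*6.6950) = 0.0076
R_1 = 0.1340/(98.0880*6.6950) = 0.0002
R_2 = 0.0850/(28.4170*6.6950) = 0.0004
R_3 = 0.0660/(87.9420*6.6950) = 0.0001
R_4 = 0.0550/(94.8690*6.6950) = 8.6594e-05
R_conv_out = 1/(24.8410*6.6950) = 0.0060
R_total = 0.0145 K/W
Q = 147.6320 / 0.0145 = 10181.1110 W

R_total = 0.0145 K/W, Q = 10181.1110 W


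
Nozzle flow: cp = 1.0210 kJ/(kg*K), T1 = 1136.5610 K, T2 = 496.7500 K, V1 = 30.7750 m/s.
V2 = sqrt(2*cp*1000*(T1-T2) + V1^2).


dT = 639.8110 K
2*cp*1000*dT = 1306494.0620
V1^2 = 947.1006
V2 = sqrt(1307441.1626) = 1143.4339 m/s

1143.4339 m/s


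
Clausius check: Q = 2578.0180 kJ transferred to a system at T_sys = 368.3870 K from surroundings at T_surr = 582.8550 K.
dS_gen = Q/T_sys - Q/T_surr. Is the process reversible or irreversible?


dS_sys = 2578.0180/368.3870 = 6.9981 kJ/K
dS_surr = -2578.0180/582.8550 = -4.4231 kJ/K
dS_gen = 6.9981 - 4.4231 = 2.5750 kJ/K (irreversible)

dS_gen = 2.5750 kJ/K, irreversible


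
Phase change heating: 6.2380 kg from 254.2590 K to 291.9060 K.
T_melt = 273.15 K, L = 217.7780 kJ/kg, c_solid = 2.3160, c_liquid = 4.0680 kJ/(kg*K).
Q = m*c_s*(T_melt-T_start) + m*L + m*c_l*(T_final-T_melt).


Q1 (sensible, solid) = 6.2380 * 2.3160 * 18.8910 = 272.9222 kJ
Q2 (latent) = 6.2380 * 217.7780 = 1358.4992 kJ
Q3 (sensible, liquid) = 6.2380 * 4.0680 * 18.7560 = 475.9557 kJ
Q_total = 2107.3771 kJ

2107.3771 kJ


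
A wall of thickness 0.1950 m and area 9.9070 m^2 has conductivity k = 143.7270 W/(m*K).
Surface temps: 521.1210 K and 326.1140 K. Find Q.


dT = 195.0070 K
Q = 143.7270 * 9.9070 * 195.0070 / 0.1950 = 1423954.5035 W

1423954.5035 W


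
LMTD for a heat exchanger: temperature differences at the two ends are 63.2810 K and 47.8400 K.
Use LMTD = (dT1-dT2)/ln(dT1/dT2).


dT1/dT2 = 1.3228
ln(dT1/dT2) = 0.2797
LMTD = 15.4410 / 0.2797 = 55.2010 K

55.2010 K


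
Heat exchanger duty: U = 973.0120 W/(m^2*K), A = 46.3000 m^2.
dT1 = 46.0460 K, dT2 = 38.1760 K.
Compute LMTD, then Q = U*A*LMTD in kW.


LMTD = 41.9881 K
Q = 973.0120 * 46.3000 * 41.9881 = 1891585.1318 W = 1891.5851 kW

1891.5851 kW


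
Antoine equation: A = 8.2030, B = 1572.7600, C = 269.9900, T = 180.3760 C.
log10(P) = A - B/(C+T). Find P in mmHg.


C+T = 450.3660
B/(C+T) = 3.4922
log10(P) = 8.2030 - 3.4922 = 4.7108
P = 10^4.7108 = 51382.8378 mmHg

51382.8378 mmHg


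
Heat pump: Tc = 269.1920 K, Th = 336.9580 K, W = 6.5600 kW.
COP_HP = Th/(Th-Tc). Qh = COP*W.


COP = 336.9580 / 67.7660 = 4.9724
Qh = 4.9724 * 6.5600 = 32.6188 kW

COP = 4.9724, Qh = 32.6188 kW


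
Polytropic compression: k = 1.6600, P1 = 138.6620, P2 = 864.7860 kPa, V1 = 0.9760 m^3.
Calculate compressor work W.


(k-1)/k = 0.3976
(P2/P1)^exp = 2.0705
W = 2.5152 * 138.6620 * 0.9760 * (2.0705 - 1) = 364.3663 kJ

364.3663 kJ


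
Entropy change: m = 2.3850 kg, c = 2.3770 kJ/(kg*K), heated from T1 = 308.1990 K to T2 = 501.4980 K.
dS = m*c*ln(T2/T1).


T2/T1 = 1.6272
ln(T2/T1) = 0.4869
dS = 2.3850 * 2.3770 * 0.4869 = 2.7600 kJ/K

2.7600 kJ/K


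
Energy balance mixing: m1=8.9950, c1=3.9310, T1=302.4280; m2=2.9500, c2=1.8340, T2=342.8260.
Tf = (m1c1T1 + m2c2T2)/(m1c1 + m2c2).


num = 12548.4475
den = 40.7696
Tf = 307.7890 K

307.7890 K


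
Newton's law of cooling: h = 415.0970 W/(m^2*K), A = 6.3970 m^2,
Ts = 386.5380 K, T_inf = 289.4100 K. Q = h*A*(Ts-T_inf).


dT = 97.1280 K
Q = 415.0970 * 6.3970 * 97.1280 = 257911.3124 W

257911.3124 W


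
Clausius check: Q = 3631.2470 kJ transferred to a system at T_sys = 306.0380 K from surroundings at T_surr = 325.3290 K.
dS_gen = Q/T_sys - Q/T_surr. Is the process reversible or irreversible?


dS_sys = 3631.2470/306.0380 = 11.8653 kJ/K
dS_surr = -3631.2470/325.3290 = -11.1618 kJ/K
dS_gen = 11.8653 - 11.1618 = 0.7036 kJ/K (irreversible)

dS_gen = 0.7036 kJ/K, irreversible


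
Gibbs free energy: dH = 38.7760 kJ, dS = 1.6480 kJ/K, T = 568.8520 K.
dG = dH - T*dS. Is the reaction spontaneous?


T*dS = 568.8520 * 1.6480 = 937.4681 kJ
dG = 38.7760 - 937.4681 = -898.6921 kJ (spontaneous)

dG = -898.6921 kJ, spontaneous


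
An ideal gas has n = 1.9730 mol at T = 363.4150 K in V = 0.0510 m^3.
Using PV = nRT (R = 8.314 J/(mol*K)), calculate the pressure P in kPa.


P = nRT/V = 1.9730 * 8.314 * 363.4150 / 0.0510
= 5961.2859 / 0.0510 = 116887.9598 Pa = 116.8880 kPa

116.8880 kPa


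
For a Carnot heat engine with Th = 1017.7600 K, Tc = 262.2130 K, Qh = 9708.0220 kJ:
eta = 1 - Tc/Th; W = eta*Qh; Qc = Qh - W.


eta = 1 - 262.2130/1017.7600 = 0.7424
W = 0.7424 * 9708.0220 = 7206.8728 kJ
Qc = 9708.0220 - 7206.8728 = 2501.1492 kJ

eta = 74.2363%, W = 7206.8728 kJ, Qc = 2501.1492 kJ


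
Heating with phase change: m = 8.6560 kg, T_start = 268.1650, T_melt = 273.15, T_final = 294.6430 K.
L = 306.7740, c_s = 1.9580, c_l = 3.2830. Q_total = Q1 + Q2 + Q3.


Q1 (sensible, solid) = 8.6560 * 1.9580 * 4.9850 = 84.4880 kJ
Q2 (latent) = 8.6560 * 306.7740 = 2655.4357 kJ
Q3 (sensible, liquid) = 8.6560 * 3.2830 * 21.4930 = 610.7805 kJ
Q_total = 3350.7043 kJ

3350.7043 kJ


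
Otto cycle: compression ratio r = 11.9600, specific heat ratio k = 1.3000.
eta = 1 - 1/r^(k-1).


r^(k-1) = 2.1053
eta = 1 - 1/2.1053 = 0.5250 = 52.5014%

52.5014%


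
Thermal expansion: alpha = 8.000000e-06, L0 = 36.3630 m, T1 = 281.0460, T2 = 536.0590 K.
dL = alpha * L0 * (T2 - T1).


dT = 255.0130 K
dL = 8.000000e-06 * 36.3630 * 255.0130 = 0.074184 m
L_final = 36.437184 m

dL = 0.074184 m


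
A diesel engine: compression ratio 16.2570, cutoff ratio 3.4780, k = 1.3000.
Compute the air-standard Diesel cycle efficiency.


r^(k-1) = 2.3084
rc^k = 5.0551
eta = 0.4547 = 45.4690%

45.4690%


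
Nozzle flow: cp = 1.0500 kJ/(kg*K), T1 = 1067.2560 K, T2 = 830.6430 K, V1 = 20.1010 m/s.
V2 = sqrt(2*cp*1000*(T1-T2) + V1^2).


dT = 236.6130 K
2*cp*1000*dT = 496887.3000
V1^2 = 404.0502
V2 = sqrt(497291.3502) = 705.1889 m/s

705.1889 m/s


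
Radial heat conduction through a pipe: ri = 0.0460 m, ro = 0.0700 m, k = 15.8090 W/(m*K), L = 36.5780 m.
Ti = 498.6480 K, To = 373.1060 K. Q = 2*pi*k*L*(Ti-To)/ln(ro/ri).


dT = 125.5420 K
ln(ro/ri) = 0.4199
Q = 2*pi*15.8090*36.5780*125.5420 / 0.4199 = 1086413.4437 W

1086413.4437 W


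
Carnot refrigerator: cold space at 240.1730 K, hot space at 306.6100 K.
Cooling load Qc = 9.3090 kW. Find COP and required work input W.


COP = 240.1730 / 66.4370 = 3.6150
W = 9.3090 / 3.6150 = 2.5751 kW

COP = 3.6150, W = 2.5751 kW


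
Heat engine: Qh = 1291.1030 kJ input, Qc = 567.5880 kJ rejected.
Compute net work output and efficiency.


W = 1291.1030 - 567.5880 = 723.5150 kJ
eta = 723.5150 / 1291.1030 = 0.5604 = 56.0385%

W = 723.5150 kJ, eta = 56.0385%


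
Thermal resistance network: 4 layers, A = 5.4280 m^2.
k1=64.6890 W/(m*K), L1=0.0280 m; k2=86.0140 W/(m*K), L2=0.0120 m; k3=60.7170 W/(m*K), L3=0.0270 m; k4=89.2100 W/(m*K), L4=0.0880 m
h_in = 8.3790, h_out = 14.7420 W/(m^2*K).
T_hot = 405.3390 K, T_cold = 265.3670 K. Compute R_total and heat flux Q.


R_conv_in = 1/(8.3790*5.4280) = 0.0220
R_1 = 0.0280/(64.6890*5.4280) = 7.9742e-05
R_2 = 0.0120/(86.0140*5.4280) = 2.5702e-05
R_3 = 0.0270/(60.7170*5.4280) = 8.1924e-05
R_4 = 0.0880/(89.2100*5.4280) = 0.0002
R_conv_out = 1/(14.7420*5.4280) = 0.0125
R_total = 0.0349 K/W
Q = 139.9720 / 0.0349 = 4016.0510 W

R_total = 0.0349 K/W, Q = 4016.0510 W


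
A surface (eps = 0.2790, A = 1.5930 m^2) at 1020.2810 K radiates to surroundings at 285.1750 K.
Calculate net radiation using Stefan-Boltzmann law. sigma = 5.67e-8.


T^4 = 1.0836e+12
Tsurr^4 = 6.6137e+09
Q = 0.2790 * 5.67e-8 * 1.5930 * 1.0770e+12 = 27140.8517 W

27140.8517 W


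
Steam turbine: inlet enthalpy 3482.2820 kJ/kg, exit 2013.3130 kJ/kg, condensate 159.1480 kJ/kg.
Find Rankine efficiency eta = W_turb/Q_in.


W = 1468.9690 kJ/kg
Q_in = 3323.1340 kJ/kg
eta = 0.4420 = 44.2043%

eta = 44.2043%


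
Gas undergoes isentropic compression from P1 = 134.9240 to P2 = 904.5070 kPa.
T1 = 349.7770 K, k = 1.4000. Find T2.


(k-1)/k = 0.2857
(P2/P1)^exp = 1.7222
T2 = 349.7770 * 1.7222 = 602.3979 K

602.3979 K


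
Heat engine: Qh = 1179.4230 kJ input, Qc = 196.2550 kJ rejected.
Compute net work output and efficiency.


W = 1179.4230 - 196.2550 = 983.1680 kJ
eta = 983.1680 / 1179.4230 = 0.8336 = 83.3601%

W = 983.1680 kJ, eta = 83.3601%


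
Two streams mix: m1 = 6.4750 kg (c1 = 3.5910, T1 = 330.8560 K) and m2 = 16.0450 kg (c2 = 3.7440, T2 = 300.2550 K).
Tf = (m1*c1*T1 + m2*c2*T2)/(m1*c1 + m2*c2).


num = 25730.0352
den = 83.3242
Tf = 308.7942 K

308.7942 K


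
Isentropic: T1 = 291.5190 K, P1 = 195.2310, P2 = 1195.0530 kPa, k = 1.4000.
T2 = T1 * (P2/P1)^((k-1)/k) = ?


(k-1)/k = 0.2857
(P2/P1)^exp = 1.6781
T2 = 291.5190 * 1.6781 = 489.1903 K

489.1903 K


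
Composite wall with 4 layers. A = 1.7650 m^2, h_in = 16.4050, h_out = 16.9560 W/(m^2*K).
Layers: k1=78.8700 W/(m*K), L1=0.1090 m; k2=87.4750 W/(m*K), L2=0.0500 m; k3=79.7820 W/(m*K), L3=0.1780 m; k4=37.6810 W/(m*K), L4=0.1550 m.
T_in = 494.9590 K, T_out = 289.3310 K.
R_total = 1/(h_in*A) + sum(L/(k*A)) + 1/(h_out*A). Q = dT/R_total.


R_conv_in = 1/(16.4050*1.7650) = 0.0345
R_1 = 0.1090/(78.8700*1.7650) = 0.0008
R_2 = 0.0500/(87.4750*1.7650) = 0.0003
R_3 = 0.1780/(79.7820*1.7650) = 0.0013
R_4 = 0.1550/(37.6810*1.7650) = 0.0023
R_conv_out = 1/(16.9560*1.7650) = 0.0334
R_total = 0.0727 K/W
Q = 205.6280 / 0.0727 = 2830.3013 W

R_total = 0.0727 K/W, Q = 2830.3013 W


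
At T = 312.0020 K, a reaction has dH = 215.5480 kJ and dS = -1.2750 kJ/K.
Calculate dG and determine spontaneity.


T*dS = 312.0020 * -1.2750 = -397.8025 kJ
dG = 215.5480 + 397.8025 = 613.3505 kJ (non-spontaneous)

dG = 613.3505 kJ, non-spontaneous


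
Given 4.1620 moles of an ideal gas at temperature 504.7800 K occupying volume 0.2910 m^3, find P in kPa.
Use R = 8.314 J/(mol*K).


P = nRT/V = 4.1620 * 8.314 * 504.7800 / 0.2910
= 17466.8357 / 0.2910 = 60023.4904 Pa = 60.0235 kPa

60.0235 kPa


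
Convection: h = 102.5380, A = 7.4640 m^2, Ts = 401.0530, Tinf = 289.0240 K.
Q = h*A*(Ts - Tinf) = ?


dT = 112.0290 K
Q = 102.5380 * 7.4640 * 112.0290 = 85740.6817 W

85740.6817 W


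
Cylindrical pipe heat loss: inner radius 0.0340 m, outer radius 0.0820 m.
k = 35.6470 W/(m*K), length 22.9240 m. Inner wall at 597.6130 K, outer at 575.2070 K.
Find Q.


dT = 22.4060 K
ln(ro/ri) = 0.8804
Q = 2*pi*35.6470*22.9240*22.4060 / 0.8804 = 130676.6265 W

130676.6265 W


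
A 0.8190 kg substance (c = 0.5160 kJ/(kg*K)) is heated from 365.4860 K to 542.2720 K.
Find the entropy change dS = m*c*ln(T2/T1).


T2/T1 = 1.4837
ln(T2/T1) = 0.3945
dS = 0.8190 * 0.5160 * 0.3945 = 0.1667 kJ/K

0.1667 kJ/K


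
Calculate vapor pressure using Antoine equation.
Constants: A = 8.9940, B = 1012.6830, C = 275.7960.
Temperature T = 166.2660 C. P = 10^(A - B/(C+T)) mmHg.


C+T = 442.0620
B/(C+T) = 2.2908
log10(P) = 8.9940 - 2.2908 = 6.7032
P = 10^6.7032 = 5048743.7346 mmHg

5048743.7346 mmHg


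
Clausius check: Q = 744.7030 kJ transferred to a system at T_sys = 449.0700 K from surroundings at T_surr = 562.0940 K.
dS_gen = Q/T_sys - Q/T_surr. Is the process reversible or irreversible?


dS_sys = 744.7030/449.0700 = 1.6583 kJ/K
dS_surr = -744.7030/562.0940 = -1.3249 kJ/K
dS_gen = 1.6583 - 1.3249 = 0.3335 kJ/K (irreversible)

dS_gen = 0.3335 kJ/K, irreversible


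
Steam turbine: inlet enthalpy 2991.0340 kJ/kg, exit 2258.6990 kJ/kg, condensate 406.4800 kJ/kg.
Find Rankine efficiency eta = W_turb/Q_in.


W = 732.3350 kJ/kg
Q_in = 2584.5540 kJ/kg
eta = 0.2834 = 28.3351%

eta = 28.3351%


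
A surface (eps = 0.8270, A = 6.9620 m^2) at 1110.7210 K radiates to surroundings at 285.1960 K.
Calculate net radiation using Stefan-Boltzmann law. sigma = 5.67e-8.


T^4 = 1.5220e+12
Tsurr^4 = 6.6157e+09
Q = 0.8270 * 5.67e-8 * 6.9620 * 1.5154e+12 = 494709.9924 W

494709.9924 W


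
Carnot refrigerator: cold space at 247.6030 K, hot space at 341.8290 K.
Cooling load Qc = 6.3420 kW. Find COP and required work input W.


COP = 247.6030 / 94.2260 = 2.6278
W = 6.3420 / 2.6278 = 2.4135 kW

COP = 2.6278, W = 2.4135 kW


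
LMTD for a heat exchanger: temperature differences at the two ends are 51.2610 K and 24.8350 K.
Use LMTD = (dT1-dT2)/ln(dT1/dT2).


dT1/dT2 = 2.0641
ln(dT1/dT2) = 0.7247
LMTD = 26.4260 / 0.7247 = 36.4659 K

36.4659 K


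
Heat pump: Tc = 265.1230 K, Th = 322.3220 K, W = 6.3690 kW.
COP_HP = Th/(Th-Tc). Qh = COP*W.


COP = 322.3220 / 57.1990 = 5.6351
Qh = 5.6351 * 6.3690 = 35.8899 kW

COP = 5.6351, Qh = 35.8899 kW


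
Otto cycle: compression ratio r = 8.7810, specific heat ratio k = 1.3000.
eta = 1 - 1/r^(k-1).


r^(k-1) = 1.9189
eta = 1 - 1/1.9189 = 0.4789 = 47.8881%

47.8881%


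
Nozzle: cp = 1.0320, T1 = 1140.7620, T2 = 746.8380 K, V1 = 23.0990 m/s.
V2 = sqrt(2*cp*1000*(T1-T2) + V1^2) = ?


dT = 393.9240 K
2*cp*1000*dT = 813059.1360
V1^2 = 533.5638
V2 = sqrt(813592.6998) = 901.9937 m/s

901.9937 m/s


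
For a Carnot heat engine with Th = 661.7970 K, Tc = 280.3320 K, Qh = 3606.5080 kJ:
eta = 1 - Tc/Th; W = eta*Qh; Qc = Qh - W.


eta = 1 - 280.3320/661.7970 = 0.5764
W = 0.5764 * 3606.5080 = 2078.8196 kJ
Qc = 3606.5080 - 2078.8196 = 1527.6884 kJ

eta = 57.6408%, W = 2078.8196 kJ, Qc = 1527.6884 kJ


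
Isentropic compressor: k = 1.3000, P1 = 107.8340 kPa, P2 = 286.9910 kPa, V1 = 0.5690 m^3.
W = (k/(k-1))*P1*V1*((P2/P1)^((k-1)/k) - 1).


(k-1)/k = 0.2308
(P2/P1)^exp = 1.2534
W = 4.3333 * 107.8340 * 0.5690 * (1.2534 - 1) = 67.3848 kJ

67.3848 kJ


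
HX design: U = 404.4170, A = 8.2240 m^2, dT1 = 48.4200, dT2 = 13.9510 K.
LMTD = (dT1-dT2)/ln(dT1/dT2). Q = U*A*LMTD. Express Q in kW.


LMTD = 27.7001 K
Q = 404.4170 * 8.2240 * 27.7001 = 92128.6128 W = 92.1286 kW

92.1286 kW


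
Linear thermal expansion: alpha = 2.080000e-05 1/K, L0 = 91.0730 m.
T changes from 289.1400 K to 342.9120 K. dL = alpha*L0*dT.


dT = 53.7720 K
dL = 2.080000e-05 * 91.0730 * 53.7720 = 0.101861 m
L_final = 91.174861 m

dL = 0.101861 m


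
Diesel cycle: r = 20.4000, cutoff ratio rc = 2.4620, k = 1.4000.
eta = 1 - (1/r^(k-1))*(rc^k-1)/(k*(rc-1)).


r^(k-1) = 3.3408
rc^k = 3.5302
eta = 0.6300 = 62.9973%

62.9973%


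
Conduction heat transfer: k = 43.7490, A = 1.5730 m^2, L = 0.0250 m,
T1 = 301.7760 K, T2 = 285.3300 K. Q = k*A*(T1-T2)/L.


dT = 16.4460 K
Q = 43.7490 * 1.5730 * 16.4460 / 0.0250 = 45270.6917 W

45270.6917 W


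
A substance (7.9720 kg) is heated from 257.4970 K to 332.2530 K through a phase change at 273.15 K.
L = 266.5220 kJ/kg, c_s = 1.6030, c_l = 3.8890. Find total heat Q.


Q1 (sensible, solid) = 7.9720 * 1.6030 * 15.6530 = 200.0315 kJ
Q2 (latent) = 7.9720 * 266.5220 = 2124.7134 kJ
Q3 (sensible, liquid) = 7.9720 * 3.8890 * 59.1030 = 1832.3767 kJ
Q_total = 4157.1216 kJ

4157.1216 kJ


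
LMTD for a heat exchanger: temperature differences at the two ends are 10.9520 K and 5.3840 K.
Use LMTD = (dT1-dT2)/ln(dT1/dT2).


dT1/dT2 = 2.0342
ln(dT1/dT2) = 0.7101
LMTD = 5.5680 / 0.7101 = 7.8413 K

7.8413 K


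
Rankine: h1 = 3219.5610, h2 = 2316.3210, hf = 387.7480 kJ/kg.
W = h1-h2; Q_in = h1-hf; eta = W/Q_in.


W = 903.2400 kJ/kg
Q_in = 2831.8130 kJ/kg
eta = 0.3190 = 31.8962%

eta = 31.8962%


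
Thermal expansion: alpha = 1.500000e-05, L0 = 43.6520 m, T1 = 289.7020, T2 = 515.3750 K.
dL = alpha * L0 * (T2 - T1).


dT = 225.6730 K
dL = 1.500000e-05 * 43.6520 * 225.6730 = 0.147766 m
L_final = 43.799766 m

dL = 0.147766 m
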